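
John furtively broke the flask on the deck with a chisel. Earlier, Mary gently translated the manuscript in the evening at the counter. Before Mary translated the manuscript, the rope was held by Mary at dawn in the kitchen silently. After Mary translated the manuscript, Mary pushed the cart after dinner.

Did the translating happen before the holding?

The narrative orders the holding before the translating.

no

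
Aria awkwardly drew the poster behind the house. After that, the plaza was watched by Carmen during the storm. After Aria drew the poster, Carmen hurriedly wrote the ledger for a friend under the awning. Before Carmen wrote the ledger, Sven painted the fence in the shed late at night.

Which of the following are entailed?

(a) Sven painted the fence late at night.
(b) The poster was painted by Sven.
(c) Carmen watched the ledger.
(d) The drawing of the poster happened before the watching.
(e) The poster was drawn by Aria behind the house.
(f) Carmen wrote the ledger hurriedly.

(a) Entailed — every conjunct here is already in the original painting event.
(b) Not entailed — Sven painted the fence, not the poster; the poster belongs to the drawing event.
(c) Not entailed — Carmen watched the plaza, not the ledger; the ledger belongs to the writing event.
(d) Entailed — the narrative places the drawing before the watching.
(e) Entailed — the original entails any weakening of itself; this just drops 'awkwardly'.
(f) Entailed — dropping 'for a friend', 'under the awning' leaves a sub-description the original still satisfies.

(a), (d), (e), (f)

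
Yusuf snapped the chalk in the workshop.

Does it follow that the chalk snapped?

yes

'Yusuf snapped the chalk' is the causative; it entails the inchoative 'the chalk snapped'.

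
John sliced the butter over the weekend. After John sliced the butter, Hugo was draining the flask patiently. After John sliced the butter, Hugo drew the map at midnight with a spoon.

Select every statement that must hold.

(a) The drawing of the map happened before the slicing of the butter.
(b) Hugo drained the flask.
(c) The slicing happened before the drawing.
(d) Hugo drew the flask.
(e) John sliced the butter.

(a) Not entailed — the narrative places the slicing before the drawing, not after.
(b) Not entailed — 'was draining' is progressive on an accomplishment; it does not entail the completed 'drained'.
(c) Entailed — the narrative places the slicing before the drawing.
(d) Not entailed — Hugo drew the map, not the flask; the flask belongs to the draining event.
(e) Entailed — every conjunct here is already in the original slicing event.

(c), (e)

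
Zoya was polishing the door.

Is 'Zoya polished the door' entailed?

'polish' is atelic; if Zoya was polishing the door, then Zoya polished the door (for some time).

yes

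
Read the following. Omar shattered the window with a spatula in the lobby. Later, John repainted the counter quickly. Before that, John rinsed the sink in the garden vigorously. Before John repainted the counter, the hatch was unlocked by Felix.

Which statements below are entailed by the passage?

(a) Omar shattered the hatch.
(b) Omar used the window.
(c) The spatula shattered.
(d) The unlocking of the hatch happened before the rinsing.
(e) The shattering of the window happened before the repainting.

(a) Not entailed — Omar shattered the window, not the hatch; the hatch belongs to the unlocking event.
(b) Not entailed — the window is the patient, not an instrument — Omar used a spatula.
(c) Not entailed — the window is what shattered, not the spatula.
(d) Not entailed — the narrative doesn't order the unlocking relative to the rinsing.
(e) Entailed — the narrative places the shattering before the repainting.

(e)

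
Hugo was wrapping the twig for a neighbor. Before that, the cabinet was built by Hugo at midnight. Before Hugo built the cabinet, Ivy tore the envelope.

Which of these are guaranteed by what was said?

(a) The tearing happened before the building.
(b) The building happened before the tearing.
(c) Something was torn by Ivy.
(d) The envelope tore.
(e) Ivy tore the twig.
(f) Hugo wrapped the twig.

(a), (c), (d)

(a) Entailed — the narrative places the tearing before the building.
(b) Not entailed — the narrative places the tearing before the building, not after.
(c) Entailed — this follows by dropping conjuncts from the tearing event's description.
(d) Entailed — 'Ivy tore the envelope' is causative; it entails the inchoative 'the envelope tore'.
(e) Not entailed — Ivy tore the envelope, not the twig; the twig belongs to the wrapping event.
(f) Not entailed — 'was wrapping' is progressive on an accomplishment; it does not entail the completed 'wrapped'.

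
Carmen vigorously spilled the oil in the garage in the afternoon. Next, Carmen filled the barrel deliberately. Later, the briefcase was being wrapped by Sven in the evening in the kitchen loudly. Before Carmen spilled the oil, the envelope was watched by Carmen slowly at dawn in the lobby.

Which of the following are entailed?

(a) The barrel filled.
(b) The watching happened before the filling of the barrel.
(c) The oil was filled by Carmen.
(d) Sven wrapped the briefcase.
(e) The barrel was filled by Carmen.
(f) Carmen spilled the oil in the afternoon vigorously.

(a) Entailed — 'Carmen filled the barrel' is causative; it entails the inchoative 'the barrel filled'.
(b) Entailed — the narrative places the watching before the filling.
(c) Not entailed — Carmen filled the barrel, not the oil; the oil belongs to the spilling event.
(d) Not entailed — 'was wrapping' is progressive on an accomplishment; it does not entail the completed 'wrapped'.
(e) Entailed — dropping 'deliberately' leaves a sub-description the original still satisfies.
(f) Entailed — the original entails any weakening of itself; this just drops 'in the garage'.

(a), (b), (e), (f)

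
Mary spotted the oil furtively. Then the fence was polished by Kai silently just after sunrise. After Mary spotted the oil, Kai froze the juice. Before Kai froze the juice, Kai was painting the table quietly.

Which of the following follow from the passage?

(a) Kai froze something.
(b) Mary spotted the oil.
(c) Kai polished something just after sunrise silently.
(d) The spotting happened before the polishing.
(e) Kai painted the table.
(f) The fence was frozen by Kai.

(a) Entailed — generalizing the patient leaves a sub-description the original still satisfies.
(b) Entailed — the original entails any weakening of itself; this just drops 'furtively'.
(c) Entailed — the original entails any weakening of itself; this just generalizes the patient.
(d) Entailed — the narrative places the spotting before the polishing.
(e) Not entailed — 'was painting' is progressive on an accomplishment; it does not entail the completed 'painted'.
(f) Not entailed — Kai froze the juice, not the fence; the fence belongs to the polishing event.

(a), (b), (c), (d)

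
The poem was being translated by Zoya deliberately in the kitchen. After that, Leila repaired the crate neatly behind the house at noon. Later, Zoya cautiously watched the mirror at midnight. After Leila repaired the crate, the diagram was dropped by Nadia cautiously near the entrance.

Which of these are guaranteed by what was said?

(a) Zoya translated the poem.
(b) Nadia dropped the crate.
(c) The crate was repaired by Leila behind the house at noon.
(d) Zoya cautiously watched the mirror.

(c), (d)

(a) Not entailed — 'was translating' is progressive on an accomplishment; it does not entail the completed 'translated'.
(b) Not entailed — Nadia dropped the diagram, not the crate; the crate belongs to the repairing event.
(c) Entailed — dropping 'neatly' leaves a sub-description the original still satisfies.
(d) Entailed — the original entails any weakening of itself; this just drops 'at midnight'.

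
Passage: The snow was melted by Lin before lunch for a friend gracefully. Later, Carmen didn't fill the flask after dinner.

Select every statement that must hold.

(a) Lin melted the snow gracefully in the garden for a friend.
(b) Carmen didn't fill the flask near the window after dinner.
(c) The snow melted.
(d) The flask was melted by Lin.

(a) Not entailed — 'in the garden' adds information not in the original event.
(b) Entailed — under negation, adding a further restriction is entailed: if no such filling event occurred, none occurred near the window either.
(c) Entailed — 'Lin melted the snow' is causative; it entails the inchoative 'the snow melted'.
(d) Not entailed — Lin melted the snow, not the flask; the flask belongs to the filling event.

(b), (c)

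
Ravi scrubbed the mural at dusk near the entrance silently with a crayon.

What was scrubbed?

'the mural' marks the patient of the scrubbing event.

the mural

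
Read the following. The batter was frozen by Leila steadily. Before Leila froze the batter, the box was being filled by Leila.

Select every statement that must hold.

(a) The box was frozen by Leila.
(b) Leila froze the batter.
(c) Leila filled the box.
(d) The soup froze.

(b)

(a) Not entailed — Leila froze the batter, not the box; the box belongs to the filling event.
(b) Entailed — dropping 'steadily' leaves a sub-description the original still satisfies.
(c) Not entailed — 'was filling' is progressive on an accomplishment; it does not entail the completed 'filled'.
(d) Not entailed — the batter is what froze, not the soup.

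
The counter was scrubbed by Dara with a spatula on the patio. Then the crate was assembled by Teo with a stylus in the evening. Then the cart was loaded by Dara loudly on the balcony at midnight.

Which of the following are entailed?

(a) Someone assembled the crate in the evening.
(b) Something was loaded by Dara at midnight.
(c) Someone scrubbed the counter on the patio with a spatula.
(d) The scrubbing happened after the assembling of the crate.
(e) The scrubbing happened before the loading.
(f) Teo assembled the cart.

(a), (b), (c), (e)

(a) Entailed — this follows by dropping conjuncts from the assembling event's description.
(b) Entailed — every conjunct here is already in the original loading event.
(c) Entailed — the original entails any weakening of itself; this just generalizes the agent.
(d) Not entailed — the narrative places the scrubbing before the assembling, not after.
(e) Entailed — the narrative places the scrubbing before the loading.
(f) Not entailed — Teo assembled the crate, not the cart; the cart belongs to the loading event.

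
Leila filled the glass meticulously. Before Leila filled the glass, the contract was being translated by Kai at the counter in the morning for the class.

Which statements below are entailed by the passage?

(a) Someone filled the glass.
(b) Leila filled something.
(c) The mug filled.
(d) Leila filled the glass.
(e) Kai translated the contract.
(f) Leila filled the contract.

(a) Entailed — dropping 'meticulously' and generalizing the agent leaves a sub-description the original still satisfies.
(b) Entailed — this follows by dropping conjuncts from the filling event's description.
(c) Not entailed — the glass is what filled, not the mug.
(d) Entailed — the original entails any weakening of itself; this just drops 'meticulously'.
(e) Not entailed — 'was translating' is progressive on an accomplishment; it does not entail the completed 'translated'.
(f) Not entailed — Leila filled the glass, not the contract; the contract belongs to the translating event.

(a), (b), (d)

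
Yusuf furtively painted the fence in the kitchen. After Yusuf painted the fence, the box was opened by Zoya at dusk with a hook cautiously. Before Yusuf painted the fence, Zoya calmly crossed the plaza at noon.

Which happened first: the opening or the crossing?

The connectives place the crossing before the opening.

the crossing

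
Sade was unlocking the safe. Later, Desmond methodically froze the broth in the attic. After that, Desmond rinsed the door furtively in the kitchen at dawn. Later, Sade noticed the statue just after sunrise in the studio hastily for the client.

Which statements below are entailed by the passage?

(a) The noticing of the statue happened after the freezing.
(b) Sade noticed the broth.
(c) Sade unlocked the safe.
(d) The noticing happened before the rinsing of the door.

(a) Entailed — the narrative places the freezing before the noticing.
(b) Not entailed — Sade noticed the statue, not the broth; the broth belongs to the freezing event.
(c) Not entailed — 'was unlocking' is progressive on an accomplishment; it does not entail the completed 'unlocked'.
(d) Not entailed — the narrative places the rinsing before the noticing, not after.

(a)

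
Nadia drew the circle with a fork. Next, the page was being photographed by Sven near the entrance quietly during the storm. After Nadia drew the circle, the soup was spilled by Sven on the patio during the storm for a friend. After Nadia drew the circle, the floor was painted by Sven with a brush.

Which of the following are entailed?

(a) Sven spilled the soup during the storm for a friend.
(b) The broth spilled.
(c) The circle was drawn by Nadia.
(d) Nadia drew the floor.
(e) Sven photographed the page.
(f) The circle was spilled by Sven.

(a), (c)

(a) Entailed — every conjunct here is already in the original spilling event.
(b) Not entailed — the soup is what spilled, not the broth.
(c) Entailed — the original entails any weakening of itself; this just drops 'with a fork'.
(d) Not entailed — Nadia drew the circle, not the floor; the floor belongs to the painting event.
(e) Not entailed — 'was photographing' is progressive on an accomplishment; it does not entail the completed 'photographed'.
(f) Not entailed — Sven spilled the soup, not the circle; the circle belongs to the drawing event.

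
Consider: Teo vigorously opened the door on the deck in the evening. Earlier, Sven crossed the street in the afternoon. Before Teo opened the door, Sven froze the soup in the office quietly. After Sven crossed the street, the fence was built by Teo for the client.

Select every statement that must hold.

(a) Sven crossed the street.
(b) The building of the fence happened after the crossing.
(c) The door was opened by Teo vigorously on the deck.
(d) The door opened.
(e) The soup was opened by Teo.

(a), (b), (c), (d)

(a) Entailed — the original entails any weakening of itself; this just drops 'in the afternoon'.
(b) Entailed — the narrative places the crossing before the building.
(c) Entailed — dropping 'in the evening' leaves a sub-description the original still satisfies.
(d) Entailed — 'Teo opened the door' is causative; it entails the inchoative 'the door opened'.
(e) Not entailed — Teo opened the door, not the soup; the soup belongs to the freezing event.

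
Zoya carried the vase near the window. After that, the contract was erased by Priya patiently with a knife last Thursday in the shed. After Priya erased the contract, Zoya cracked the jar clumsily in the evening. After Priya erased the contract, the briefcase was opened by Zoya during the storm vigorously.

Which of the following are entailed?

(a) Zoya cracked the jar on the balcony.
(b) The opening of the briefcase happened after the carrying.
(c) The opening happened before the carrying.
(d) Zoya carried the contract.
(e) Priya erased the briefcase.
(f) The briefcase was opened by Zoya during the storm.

(a) Not entailed — 'on the balcony' adds information not in the original event.
(b) Entailed — the narrative places the carrying before the opening.
(c) Not entailed — the narrative places the carrying before the opening, not after.
(d) Not entailed — Zoya carried the vase, not the contract; the contract belongs to the erasing event.
(e) Not entailed — Priya erased the contract, not the briefcase; the briefcase belongs to the opening event.
(f) Entailed — every conjunct here is already in the original opening event.

(b), (f)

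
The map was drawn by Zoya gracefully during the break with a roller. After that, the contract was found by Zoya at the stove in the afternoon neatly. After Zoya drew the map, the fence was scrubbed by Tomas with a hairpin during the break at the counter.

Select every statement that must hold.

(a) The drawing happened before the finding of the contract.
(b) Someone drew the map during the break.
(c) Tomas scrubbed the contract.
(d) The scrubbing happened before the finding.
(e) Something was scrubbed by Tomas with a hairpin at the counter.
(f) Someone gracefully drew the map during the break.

(a) Entailed — the narrative places the drawing before the finding.
(b) Entailed — every conjunct here is already in the original drawing event.
(c) Not entailed — Tomas scrubbed the fence, not the contract; the contract belongs to the finding event.
(d) Not entailed — the narrative doesn't order the scrubbing relative to the finding.
(e) Entailed — the original entails any weakening of itself; this just drops 'during the break' and generalizes the patient.
(f) Entailed — this follows by dropping conjuncts from the drawing event's description.

(a), (b), (e), (f)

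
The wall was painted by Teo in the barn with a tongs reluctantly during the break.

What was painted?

the wall

'the wall' marks the patient of the painting event.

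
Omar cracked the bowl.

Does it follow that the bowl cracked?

yes

'Omar cracked the bowl' is the causative; it entails the inchoative 'the bowl cracked'.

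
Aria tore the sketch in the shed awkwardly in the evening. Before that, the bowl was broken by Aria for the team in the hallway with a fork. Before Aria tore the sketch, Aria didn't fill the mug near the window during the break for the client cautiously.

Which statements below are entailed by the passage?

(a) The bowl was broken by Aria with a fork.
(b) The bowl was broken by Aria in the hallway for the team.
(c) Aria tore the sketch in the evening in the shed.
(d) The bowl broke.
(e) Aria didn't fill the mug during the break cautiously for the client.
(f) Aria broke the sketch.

(a), (b), (c), (d)

(a) Entailed — every conjunct here is already in the original breaking event.
(b) Entailed — dropping 'with a fork' leaves a sub-description the original still satisfies.
(c) Entailed — this follows by dropping conjuncts from the tearing event's description.
(d) Entailed — 'Aria broke the bowl' is causative; it entails the inchoative 'the bowl broke'.
(e) Not entailed — dropping 'near the window' under negation is not valid — the original leaves open that Aria filled the mug some other way.
(f) Not entailed — Aria broke the bowl, not the sketch; the sketch belongs to the tearing event.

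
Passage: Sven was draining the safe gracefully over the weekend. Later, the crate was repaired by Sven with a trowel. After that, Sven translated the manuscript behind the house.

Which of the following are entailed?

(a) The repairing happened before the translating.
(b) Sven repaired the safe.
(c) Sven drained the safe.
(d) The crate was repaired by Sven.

(a), (d)

(a) Entailed — the narrative places the repairing before the translating.
(b) Not entailed — Sven repaired the crate, not the safe; the safe belongs to the draining event.
(c) Not entailed — 'was draining' is progressive on an accomplishment; it does not entail the completed 'drained'.
(d) Entailed — dropping 'with a trowel' leaves a sub-description the original still satisfies.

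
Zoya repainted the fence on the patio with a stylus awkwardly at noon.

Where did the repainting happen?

on the patio

'on the patio' marks the location of the repainting event.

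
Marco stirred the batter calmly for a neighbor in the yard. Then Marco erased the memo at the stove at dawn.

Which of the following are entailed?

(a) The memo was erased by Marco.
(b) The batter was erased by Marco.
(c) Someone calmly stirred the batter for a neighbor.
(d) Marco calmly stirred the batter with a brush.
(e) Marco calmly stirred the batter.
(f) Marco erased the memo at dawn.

(a) Entailed — this follows by dropping conjuncts from the erasing event's description.
(b) Not entailed — Marco erased the memo, not the batter; the batter belongs to the stirring event.
(c) Entailed — this follows by dropping conjuncts from the stirring event's description.
(d) Not entailed — 'with a brush' adds information not in the original event.
(e) Entailed — the original entails any weakening of itself; this just drops 'for a neighbor', 'in the yard'.
(f) Entailed — dropping 'at the stove' leaves a sub-description the original still satisfies.

(a), (c), (e), (f)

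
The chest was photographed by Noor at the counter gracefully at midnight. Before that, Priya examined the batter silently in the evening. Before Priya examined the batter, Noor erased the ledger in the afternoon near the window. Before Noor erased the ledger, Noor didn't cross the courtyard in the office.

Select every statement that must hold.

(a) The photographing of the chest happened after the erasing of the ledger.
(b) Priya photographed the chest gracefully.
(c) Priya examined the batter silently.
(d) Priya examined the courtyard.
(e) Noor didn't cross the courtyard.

(a) Entailed — the narrative places the erasing before the photographing.
(b) Not entailed — the passage has Noor photographing the chest, not Priya.
(c) Entailed — dropping 'in the evening' leaves a sub-description the original still satisfies.
(d) Not entailed — Priya examined the batter, not the courtyard; the courtyard belongs to the crossing event.
(e) Not entailed — dropping 'in the office' under negation is not valid — the original leaves open that Noor crossed the courtyard some other way.

(a), (c)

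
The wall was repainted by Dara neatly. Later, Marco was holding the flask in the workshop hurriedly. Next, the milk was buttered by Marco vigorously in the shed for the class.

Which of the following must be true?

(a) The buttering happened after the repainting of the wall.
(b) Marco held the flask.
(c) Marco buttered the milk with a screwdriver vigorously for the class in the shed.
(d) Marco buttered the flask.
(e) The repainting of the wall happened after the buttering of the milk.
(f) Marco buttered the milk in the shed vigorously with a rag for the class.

(a) Entailed — the narrative places the repainting before the buttering.
(b) Entailed — 'hold' is an activity; 'was holding' entails that some holding happened, so 'held' holds.
(c) Not entailed — 'with a screwdriver' adds information not in the original event.
(d) Not entailed — Marco buttered the milk, not the flask; the flask belongs to the holding event.
(e) Not entailed — the narrative places the repainting before the buttering, not after.
(f) Not entailed — 'with a rag' adds information not in the original event.

(a), (b)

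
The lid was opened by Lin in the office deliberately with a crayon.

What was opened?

the lid

'the lid' marks the patient of the opening event.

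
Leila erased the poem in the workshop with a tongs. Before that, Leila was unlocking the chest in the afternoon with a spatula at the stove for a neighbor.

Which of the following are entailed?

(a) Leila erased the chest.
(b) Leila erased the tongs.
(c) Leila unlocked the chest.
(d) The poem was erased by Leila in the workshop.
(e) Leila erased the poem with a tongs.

(d), (e)

(a) Not entailed — Leila erased the poem, not the chest; the chest belongs to the unlocking event.
(b) Not entailed — the tongs is the instrument, not what was erased.
(c) Not entailed — 'was unlocking' is progressive on an accomplishment; it does not entail the completed 'unlocked'.
(d) Entailed — the original entails any weakening of itself; this just drops 'with a tongs'.
(e) Entailed — every conjunct here is already in the original erasing event.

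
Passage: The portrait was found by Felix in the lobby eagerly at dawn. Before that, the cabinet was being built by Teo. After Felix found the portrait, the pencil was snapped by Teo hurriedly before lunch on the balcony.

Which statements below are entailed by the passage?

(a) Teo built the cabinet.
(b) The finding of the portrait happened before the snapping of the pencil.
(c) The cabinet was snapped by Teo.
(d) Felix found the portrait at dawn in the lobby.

(b), (d)

(a) Not entailed — 'was building' is progressive on an accomplishment; it does not entail the completed 'built'.
(b) Entailed — the narrative places the finding before the snapping.
(c) Not entailed — Teo snapped the pencil, not the cabinet; the cabinet belongs to the building event.
(d) Entailed — this follows by dropping conjuncts from the finding event's description.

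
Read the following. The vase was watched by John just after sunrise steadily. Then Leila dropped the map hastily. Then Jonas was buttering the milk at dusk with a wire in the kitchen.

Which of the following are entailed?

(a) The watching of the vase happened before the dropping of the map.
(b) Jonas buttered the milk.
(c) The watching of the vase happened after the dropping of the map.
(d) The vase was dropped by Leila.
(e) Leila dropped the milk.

(a)

(a) Entailed — the narrative places the watching before the dropping.
(b) Not entailed — 'was buttering' is progressive on an accomplishment; it does not entail the completed 'buttered'.
(c) Not entailed — the narrative places the watching before the dropping, not after.
(d) Not entailed — Leila dropped the map, not the vase; the vase belongs to the watching event.
(e) Not entailed — Leila dropped the map, not the milk; the milk belongs to the buttering event.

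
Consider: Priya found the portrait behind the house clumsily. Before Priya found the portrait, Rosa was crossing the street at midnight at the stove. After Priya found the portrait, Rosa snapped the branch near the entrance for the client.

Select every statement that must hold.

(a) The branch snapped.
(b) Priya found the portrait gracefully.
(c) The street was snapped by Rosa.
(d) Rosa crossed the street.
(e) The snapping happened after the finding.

(a), (e)

(a) Entailed — 'Rosa snapped the branch' is causative; it entails the inchoative 'the branch snapped'.
(b) Not entailed — 'gracefully' adds a manner not in (and inconsistent with) the original.
(c) Not entailed — Rosa snapped the branch, not the street; the street belongs to the crossing event.
(d) Not entailed — 'was crossing' is progressive on an accomplishment; it does not entail the completed 'crossed'.
(e) Entailed — the narrative places the finding before the snapping.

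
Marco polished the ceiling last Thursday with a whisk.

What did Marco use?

'with a whisk' marks the instrument of the polishing event.

a whisk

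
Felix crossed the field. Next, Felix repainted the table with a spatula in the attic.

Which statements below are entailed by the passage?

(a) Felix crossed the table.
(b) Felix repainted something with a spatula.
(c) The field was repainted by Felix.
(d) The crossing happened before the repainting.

(b), (d)

(a) Not entailed — Felix crossed the field, not the table; the table belongs to the repainting event.
(b) Entailed — every conjunct here is already in the original repainting event.
(c) Not entailed — Felix repainted the table, not the field; the field belongs to the crossing event.
(d) Entailed — the narrative places the crossing before the repainting.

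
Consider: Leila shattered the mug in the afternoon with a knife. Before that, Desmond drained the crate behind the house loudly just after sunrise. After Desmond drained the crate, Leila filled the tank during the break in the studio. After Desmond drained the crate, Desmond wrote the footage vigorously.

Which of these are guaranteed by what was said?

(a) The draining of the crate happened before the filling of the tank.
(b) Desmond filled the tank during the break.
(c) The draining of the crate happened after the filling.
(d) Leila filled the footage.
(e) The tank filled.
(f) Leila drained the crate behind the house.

(a), (e)

(a) Entailed — the narrative places the draining before the filling.
(b) Not entailed — the passage has Leila filling the tank, not Desmond.
(c) Not entailed — the narrative places the draining before the filling, not after.
(d) Not entailed — Leila filled the tank, not the footage; the footage belongs to the writing event.
(e) Entailed — 'Leila filled the tank' is causative; it entails the inchoative 'the tank filled'.
(f) Not entailed — the passage has Desmond draining the crate, not Leila.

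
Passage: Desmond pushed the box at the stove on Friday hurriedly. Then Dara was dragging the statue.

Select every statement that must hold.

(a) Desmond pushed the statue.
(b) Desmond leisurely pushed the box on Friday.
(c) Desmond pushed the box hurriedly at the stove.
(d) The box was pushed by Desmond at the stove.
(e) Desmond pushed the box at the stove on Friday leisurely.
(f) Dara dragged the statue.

(a) Not entailed — Desmond pushed the box, not the statue; the statue belongs to the dragging event.
(b) Not entailed — 'leisurely' adds a manner not in (and inconsistent with) the original.
(c) Entailed — this follows by dropping conjuncts from the pushing event's description.
(d) Entailed — every conjunct here is already in the original pushing event.
(e) Not entailed — 'leisurely' adds a manner not in (and inconsistent with) the original.
(f) Entailed — 'drag' is an activity; 'was dragging' entails that some dragging happened, so 'dragged' holds.

(c), (d), (f)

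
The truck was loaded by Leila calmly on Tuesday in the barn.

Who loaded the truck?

Leila

'Leila' marks the agent of the loading event.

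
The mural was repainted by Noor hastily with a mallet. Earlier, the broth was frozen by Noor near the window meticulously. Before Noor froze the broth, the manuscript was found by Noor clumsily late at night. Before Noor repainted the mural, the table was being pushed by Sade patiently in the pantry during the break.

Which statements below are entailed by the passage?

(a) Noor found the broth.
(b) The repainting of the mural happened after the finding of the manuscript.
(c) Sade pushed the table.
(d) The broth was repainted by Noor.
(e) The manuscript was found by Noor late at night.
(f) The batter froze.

(b), (c), (e)

(a) Not entailed — Noor found the manuscript, not the broth; the broth belongs to the freezing event.
(b) Entailed — the narrative places the finding before the repainting.
(c) Entailed — 'push' is an activity; 'was pushing' entails that some pushing happened, so 'pushed' holds.
(d) Not entailed — Noor repainted the mural, not the broth; the broth belongs to the freezing event.
(e) Entailed — every conjunct here is already in the original finding event.
(f) Not entailed — the broth is what froze, not the batter.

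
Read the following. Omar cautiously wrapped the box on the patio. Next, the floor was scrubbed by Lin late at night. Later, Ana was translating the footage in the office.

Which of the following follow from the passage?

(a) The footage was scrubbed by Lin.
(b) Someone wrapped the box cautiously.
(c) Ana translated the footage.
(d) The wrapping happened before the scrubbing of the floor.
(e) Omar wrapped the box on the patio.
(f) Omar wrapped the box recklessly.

(a) Not entailed — Lin scrubbed the floor, not the footage; the footage belongs to the translating event.
(b) Entailed — this follows by dropping conjuncts from the wrapping event's description.
(c) Not entailed — 'was translating' is progressive on an accomplishment; it does not entail the completed 'translated'.
(d) Entailed — the narrative places the wrapping before the scrubbing.
(e) Entailed — dropping 'cautiously' leaves a sub-description the original still satisfies.
(f) Not entailed — 'recklessly' adds a manner not in (and inconsistent with) the original.

(b), (d), (e)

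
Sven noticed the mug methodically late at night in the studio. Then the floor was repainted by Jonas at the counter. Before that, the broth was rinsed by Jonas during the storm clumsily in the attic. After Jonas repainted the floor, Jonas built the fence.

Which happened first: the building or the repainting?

The connectives place the repainting before the building.

the repainting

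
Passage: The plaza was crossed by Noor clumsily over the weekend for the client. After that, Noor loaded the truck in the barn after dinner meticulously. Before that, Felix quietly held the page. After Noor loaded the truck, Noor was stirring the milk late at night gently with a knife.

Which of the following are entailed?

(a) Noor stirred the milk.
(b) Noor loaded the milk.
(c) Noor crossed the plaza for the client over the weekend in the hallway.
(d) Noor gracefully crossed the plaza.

(a) Entailed — 'stir' is an activity; 'was stirring' entails that some stirring happened, so 'stirred' holds.
(b) Not entailed — Noor loaded the truck, not the milk; the milk belongs to the stirring event.
(c) Not entailed — 'in the hallway' adds information not in the original event.
(d) Not entailed — 'gracefully' adds a manner not in (and inconsistent with) the original.

(a)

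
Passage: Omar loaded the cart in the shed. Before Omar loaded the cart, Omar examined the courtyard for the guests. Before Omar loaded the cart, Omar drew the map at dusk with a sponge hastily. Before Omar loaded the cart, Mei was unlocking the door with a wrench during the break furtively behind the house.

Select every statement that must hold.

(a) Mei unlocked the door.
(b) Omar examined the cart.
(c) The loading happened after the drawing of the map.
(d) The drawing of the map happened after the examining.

(a) Not entailed — 'was unlocking' is progressive on an accomplishment; it does not entail the completed 'unlocked'.
(b) Not entailed — Omar examined the courtyard, not the cart; the cart belongs to the loading event.
(c) Entailed — the narrative places the drawing before the loading.
(d) Not entailed — the narrative doesn't order the examining relative to the drawing.

(c)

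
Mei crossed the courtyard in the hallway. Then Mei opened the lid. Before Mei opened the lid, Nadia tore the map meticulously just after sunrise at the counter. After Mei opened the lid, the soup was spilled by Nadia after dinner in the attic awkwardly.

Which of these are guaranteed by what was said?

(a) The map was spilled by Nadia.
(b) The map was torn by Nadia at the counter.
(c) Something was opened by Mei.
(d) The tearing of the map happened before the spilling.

(a) Not entailed — Nadia spilled the soup, not the map; the map belongs to the tearing event.
(b) Entailed — the original entails any weakening of itself; this just drops 'just after sunrise', 'meticulously'.
(c) Entailed — the original entails any weakening of itself; this just generalizes the patient.
(d) Entailed — the narrative places the tearing before the spilling.

(b), (c), (d)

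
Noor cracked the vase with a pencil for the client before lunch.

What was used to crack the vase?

'with a pencil' marks the instrument of the cracking event.

a pencil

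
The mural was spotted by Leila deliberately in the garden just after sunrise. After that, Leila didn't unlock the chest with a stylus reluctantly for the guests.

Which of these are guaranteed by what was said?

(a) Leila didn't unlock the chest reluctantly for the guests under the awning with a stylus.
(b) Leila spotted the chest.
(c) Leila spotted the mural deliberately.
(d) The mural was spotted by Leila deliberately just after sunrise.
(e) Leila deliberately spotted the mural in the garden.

(a) Entailed — under negation, adding a further restriction is entailed: if no such unlocking event occurred, none occurred under the awning either.
(b) Not entailed — Leila spotted the mural, not the chest; the chest belongs to the unlocking event.
(c) Entailed — the original entails any weakening of itself; this just drops 'just after sunrise', 'in the garden'.
(d) Entailed — this follows by dropping conjuncts from the spotting event's description.
(e) Entailed — the original entails any weakening of itself; this just drops 'just after sunrise'.

(a), (c), (d), (e)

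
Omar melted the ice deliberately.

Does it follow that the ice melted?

yes

'Omar melted the ice' is the causative; it entails the inchoative 'the ice melted'.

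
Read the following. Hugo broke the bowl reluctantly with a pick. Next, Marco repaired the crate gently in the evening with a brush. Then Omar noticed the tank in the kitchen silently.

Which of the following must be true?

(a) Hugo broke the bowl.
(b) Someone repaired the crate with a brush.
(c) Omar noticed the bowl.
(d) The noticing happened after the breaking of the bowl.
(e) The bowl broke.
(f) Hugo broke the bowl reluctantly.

(a) Entailed — every conjunct here is already in the original breaking event.
(b) Entailed — the original entails any weakening of itself; this just drops 'gently', 'in the evening' and generalizes the agent.
(c) Not entailed — Omar noticed the tank, not the bowl; the bowl belongs to the breaking event.
(d) Entailed — the narrative places the breaking before the noticing.
(e) Entailed — 'Hugo broke the bowl' is causative; it entails the inchoative 'the bowl broke'.
(f) Entailed — dropping 'with a pick' leaves a sub-description the original still satisfies.

(a), (b), (d), (e), (f)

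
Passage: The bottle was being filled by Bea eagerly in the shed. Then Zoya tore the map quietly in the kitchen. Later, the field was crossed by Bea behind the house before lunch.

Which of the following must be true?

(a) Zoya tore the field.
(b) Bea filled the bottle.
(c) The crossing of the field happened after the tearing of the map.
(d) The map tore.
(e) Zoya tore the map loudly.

(c), (d)

(a) Not entailed — Zoya tore the map, not the field; the field belongs to the crossing event.
(b) Not entailed — 'was filling' is progressive on an accomplishment; it does not entail the completed 'filled'.
(c) Entailed — the narrative places the tearing before the crossing.
(d) Entailed — 'Zoya tore the map' is causative; it entails the inchoative 'the map tore'.
(e) Not entailed — 'loudly' adds a manner not in (and inconsistent with) the original.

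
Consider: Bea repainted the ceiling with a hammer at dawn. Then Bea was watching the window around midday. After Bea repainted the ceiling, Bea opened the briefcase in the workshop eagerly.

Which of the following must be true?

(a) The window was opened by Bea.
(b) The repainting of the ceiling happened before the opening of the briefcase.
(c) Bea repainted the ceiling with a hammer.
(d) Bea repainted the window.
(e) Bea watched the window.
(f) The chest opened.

(b), (c), (e)

(a) Not entailed — Bea opened the briefcase, not the window; the window belongs to the watching event.
(b) Entailed — the narrative places the repainting before the opening.
(c) Entailed — this follows by dropping conjuncts from the repainting event's description.
(d) Not entailed — Bea repainted the ceiling, not the window; the window belongs to the watching event.
(e) Entailed — 'watch' is an activity; 'was watching' entails that some watching happened, so 'watched' holds.
(f) Not entailed — the briefcase is what opened, not the chest.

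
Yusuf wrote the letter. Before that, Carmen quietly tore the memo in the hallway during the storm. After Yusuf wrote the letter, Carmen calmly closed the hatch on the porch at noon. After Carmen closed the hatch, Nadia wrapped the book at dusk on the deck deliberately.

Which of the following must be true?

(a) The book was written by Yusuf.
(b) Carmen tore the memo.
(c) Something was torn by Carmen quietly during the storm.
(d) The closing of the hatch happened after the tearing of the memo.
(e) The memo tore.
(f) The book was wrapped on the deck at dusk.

(a) Not entailed — Yusuf wrote the letter, not the book; the book belongs to the wrapping event.
(b) Entailed — dropping 'during the storm', 'in the hallway', 'quietly' leaves a sub-description the original still satisfies.
(c) Entailed — every conjunct here is already in the original tearing event.
(d) Entailed — the narrative places the tearing before the closing.
(e) Entailed — 'Carmen tore the memo' is causative; it entails the inchoative 'the memo tore'.
(f) Entailed — dropping 'deliberately' and generalizing the agent leaves a sub-description the original still satisfies.

(b), (c), (d), (e), (f)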